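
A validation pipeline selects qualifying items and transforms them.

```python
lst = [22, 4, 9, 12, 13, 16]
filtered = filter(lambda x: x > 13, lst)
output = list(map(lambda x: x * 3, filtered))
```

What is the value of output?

Step 1: Filter lst for elements > 13:
  22: kept
  4: removed
  9: removed
  12: removed
  13: removed
  16: kept
Step 2: Map x * 3 on filtered [22, 16]:
  22 -> 66
  16 -> 48
Therefore output = [66, 48].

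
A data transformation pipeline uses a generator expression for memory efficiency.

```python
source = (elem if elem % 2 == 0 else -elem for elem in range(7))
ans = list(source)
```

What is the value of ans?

Step 1: For each elem in range(7), yield elem if even, else -elem:
  elem=0: even, yield 0
  elem=1: odd, yield -1
  elem=2: even, yield 2
  elem=3: odd, yield -3
  elem=4: even, yield 4
  elem=5: odd, yield -5
  elem=6: even, yield 6
Therefore ans = [0, -1, 2, -3, 4, -5, 6].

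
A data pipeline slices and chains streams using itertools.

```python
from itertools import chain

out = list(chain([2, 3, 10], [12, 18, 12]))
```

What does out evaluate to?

Step 1: chain() concatenates iterables: [2, 3, 10] + [12, 18, 12].
Therefore out = [2, 3, 10, 12, 18, 12].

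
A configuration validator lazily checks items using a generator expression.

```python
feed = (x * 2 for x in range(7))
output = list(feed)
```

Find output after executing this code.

Step 1: For each x in range(7), compute x*2:
  x=0: 0*2 = 0
  x=1: 1*2 = 2
  x=2: 2*2 = 4
  x=3: 3*2 = 6
  x=4: 4*2 = 8
  x=5: 5*2 = 10
  x=6: 6*2 = 12
Therefore output = [0, 2, 4, 6, 8, 10, 12].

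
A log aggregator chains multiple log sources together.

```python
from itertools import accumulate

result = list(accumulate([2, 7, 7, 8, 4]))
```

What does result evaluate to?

Step 1: accumulate computes running sums:
  + 2 = 2
  + 7 = 9
  + 7 = 16
  + 8 = 24
  + 4 = 28
Therefore result = [2, 9, 16, 24, 28].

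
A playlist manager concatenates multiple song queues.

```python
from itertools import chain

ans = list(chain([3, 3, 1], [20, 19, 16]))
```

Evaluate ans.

Step 1: chain() concatenates iterables: [3, 3, 1] + [20, 19, 16].
Therefore ans = [3, 3, 1, 20, 19, 16].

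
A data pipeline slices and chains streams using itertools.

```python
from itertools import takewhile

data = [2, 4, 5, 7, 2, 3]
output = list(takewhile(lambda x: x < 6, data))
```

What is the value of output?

Step 1: takewhile stops at first element >= 6:
  2 < 6: take
  4 < 6: take
  5 < 6: take
  7 >= 6: stop
Therefore output = [2, 4, 5].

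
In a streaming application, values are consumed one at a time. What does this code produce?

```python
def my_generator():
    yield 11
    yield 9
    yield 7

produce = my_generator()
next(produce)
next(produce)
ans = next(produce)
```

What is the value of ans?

Step 1: my_generator() creates a generator.
Step 2: next(produce) yields 11 (consumed and discarded).
Step 3: next(produce) yields 9 (consumed and discarded).
Step 4: next(produce) yields 7, assigned to ans.
Therefore ans = 7.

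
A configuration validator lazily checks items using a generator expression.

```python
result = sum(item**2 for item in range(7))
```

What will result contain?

Step 1: Compute item**2 for each item in range(7):
  item=0: 0**2 = 0
  item=1: 1**2 = 1
  item=2: 2**2 = 4
  item=3: 3**2 = 9
  item=4: 4**2 = 16
  item=5: 5**2 = 25
  item=6: 6**2 = 36
Step 2: sum = 0 + 1 + 4 + 9 + 16 + 25 + 36 = 91.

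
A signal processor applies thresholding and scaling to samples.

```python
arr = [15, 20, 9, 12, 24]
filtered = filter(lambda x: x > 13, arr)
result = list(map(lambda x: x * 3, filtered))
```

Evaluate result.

Step 1: Filter arr for elements > 13:
  15: kept
  20: kept
  9: removed
  12: removed
  24: kept
Step 2: Map x * 3 on filtered [15, 20, 24]:
  15 -> 45
  20 -> 60
  24 -> 72
Therefore result = [45, 60, 72].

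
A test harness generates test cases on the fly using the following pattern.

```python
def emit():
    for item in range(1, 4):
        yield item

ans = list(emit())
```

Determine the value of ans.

Step 1: The generator yields each value from range(1, 4).
Step 2: list() consumes all yields: [1, 2, 3].
Therefore ans = [1, 2, 3].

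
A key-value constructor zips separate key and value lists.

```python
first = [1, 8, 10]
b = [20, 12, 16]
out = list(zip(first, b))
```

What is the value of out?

Step 1: zip pairs elements at same index:
  Index 0: (1, 20)
  Index 1: (8, 12)
  Index 2: (10, 16)
Therefore out = [(1, 20), (8, 12), (10, 16)].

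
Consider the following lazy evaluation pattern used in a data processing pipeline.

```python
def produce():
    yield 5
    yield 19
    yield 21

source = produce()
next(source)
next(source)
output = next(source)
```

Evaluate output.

Step 1: produce() creates a generator.
Step 2: next(source) yields 5 (consumed and discarded).
Step 3: next(source) yields 19 (consumed and discarded).
Step 4: next(source) yields 21, assigned to output.
Therefore output = 21.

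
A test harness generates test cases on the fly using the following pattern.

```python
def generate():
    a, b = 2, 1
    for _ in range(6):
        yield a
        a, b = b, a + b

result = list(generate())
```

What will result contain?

Step 1: Fibonacci-like sequence starting with a=2, b=1:
  Iteration 1: yield a=2, then a,b = 1,3
  Iteration 2: yield a=1, then a,b = 3,4
  Iteration 3: yield a=3, then a,b = 4,7
  Iteration 4: yield a=4, then a,b = 7,11
  Iteration 5: yield a=7, then a,b = 11,18
  Iteration 6: yield a=11, then a,b = 18,29
Therefore result = [2, 1, 3, 4, 7, 11].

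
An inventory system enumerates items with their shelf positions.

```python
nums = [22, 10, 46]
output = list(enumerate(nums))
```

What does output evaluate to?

Step 1: enumerate pairs each element with its index:
  (0, 22)
  (1, 10)
  (2, 46)
Therefore output = [(0, 22), (1, 10), (2, 46)].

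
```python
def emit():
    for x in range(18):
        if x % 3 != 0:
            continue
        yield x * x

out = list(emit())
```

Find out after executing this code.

Step 1: Only yield x**2 when x is divisible by 3:
  x=0: 0 % 3 == 0, yield 0**2 = 0
  x=3: 3 % 3 == 0, yield 3**2 = 9
  x=6: 6 % 3 == 0, yield 6**2 = 36
  x=9: 9 % 3 == 0, yield 9**2 = 81
  x=12: 12 % 3 == 0, yield 12**2 = 144
  x=15: 15 % 3 == 0, yield 15**2 = 225
Therefore out = [0, 9, 36, 81, 144, 225].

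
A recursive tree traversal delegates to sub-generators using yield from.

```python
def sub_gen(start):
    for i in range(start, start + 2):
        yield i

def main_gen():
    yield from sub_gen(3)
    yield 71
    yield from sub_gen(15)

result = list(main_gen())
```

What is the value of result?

Step 1: main_gen() delegates to sub_gen(3):
  yield 3
  yield 4
Step 2: yield 71
Step 3: Delegates to sub_gen(15):
  yield 15
  yield 16
Therefore result = [3, 4, 71, 15, 16].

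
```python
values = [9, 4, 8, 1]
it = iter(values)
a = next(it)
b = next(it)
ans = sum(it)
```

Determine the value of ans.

Step 1: Create iterator over [9, 4, 8, 1].
Step 2: a = next() = 9, b = next() = 4.
Step 3: sum() of remaining [8, 1] = 9.
Therefore ans = 9.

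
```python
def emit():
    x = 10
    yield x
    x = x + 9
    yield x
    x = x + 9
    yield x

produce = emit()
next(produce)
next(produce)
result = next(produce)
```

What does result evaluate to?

Step 1: Trace through generator execution:
  Yield 1: x starts at 10, yield 10
  Yield 2: x = 10 + 9 = 19, yield 19
  Yield 3: x = 19 + 9 = 28, yield 28
Step 2: First next() gets 10, second next() gets the second value, third next() yields 28.
Therefore result = 28.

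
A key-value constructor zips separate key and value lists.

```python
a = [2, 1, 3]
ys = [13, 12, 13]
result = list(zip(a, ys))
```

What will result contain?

Step 1: zip pairs elements at same index:
  Index 0: (2, 13)
  Index 1: (1, 12)
  Index 2: (3, 13)
Therefore result = [(2, 13), (1, 12), (3, 13)].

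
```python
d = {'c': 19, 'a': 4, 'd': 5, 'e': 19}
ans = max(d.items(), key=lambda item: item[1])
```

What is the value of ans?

Step 1: Find item with maximum value:
  ('c', 19)
  ('a', 4)
  ('d', 5)
  ('e', 19)
Step 2: Maximum value is 19 at key 'c'.
Therefore ans = ('c', 19).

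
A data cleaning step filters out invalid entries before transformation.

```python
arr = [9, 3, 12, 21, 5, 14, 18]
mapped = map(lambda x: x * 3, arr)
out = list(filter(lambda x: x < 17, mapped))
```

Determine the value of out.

Step 1: Map x * 3:
  9 -> 27
  3 -> 9
  12 -> 36
  21 -> 63
  5 -> 15
  14 -> 42
  18 -> 54
Step 2: Filter for < 17:
  27: removed
  9: kept
  36: removed
  63: removed
  15: kept
  42: removed
  54: removed
Therefore out = [9, 15].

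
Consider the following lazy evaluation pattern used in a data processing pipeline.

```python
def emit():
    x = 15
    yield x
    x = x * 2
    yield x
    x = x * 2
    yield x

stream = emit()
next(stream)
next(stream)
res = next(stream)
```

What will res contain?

Step 1: Trace through generator execution:
  Yield 1: x starts at 15, yield 15
  Yield 2: x = 15 * 2 = 30, yield 30
  Yield 3: x = 30 * 2 = 60, yield 60
Step 2: First next() gets 15, second next() gets the second value, third next() yields 60.
Therefore res = 60.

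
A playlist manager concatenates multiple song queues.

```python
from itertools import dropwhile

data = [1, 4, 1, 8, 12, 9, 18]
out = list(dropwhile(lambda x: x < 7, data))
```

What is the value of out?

Step 1: dropwhile drops elements while < 7:
  1 < 7: dropped
  4 < 7: dropped
  1 < 7: dropped
  8: kept (dropping stopped)
Step 2: Remaining elements kept regardless of condition.
Therefore out = [8, 12, 9, 18].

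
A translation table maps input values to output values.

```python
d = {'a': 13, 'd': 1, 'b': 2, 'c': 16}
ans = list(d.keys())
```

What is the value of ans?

Step 1: d.keys() returns the dictionary keys in insertion order.
Therefore ans = ['a', 'd', 'b', 'c'].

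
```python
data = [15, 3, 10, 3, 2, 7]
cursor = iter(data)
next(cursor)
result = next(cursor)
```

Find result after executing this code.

Step 1: Create iterator over [15, 3, 10, 3, 2, 7].
Step 2: next() consumes 15.
Step 3: next() returns 3.
Therefore result = 3.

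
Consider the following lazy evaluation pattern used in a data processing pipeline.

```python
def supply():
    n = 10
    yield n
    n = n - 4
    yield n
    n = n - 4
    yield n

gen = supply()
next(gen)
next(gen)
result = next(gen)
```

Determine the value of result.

Step 1: Trace through generator execution:
  Yield 1: n starts at 10, yield 10
  Yield 2: n = 10 - 4 = 6, yield 6
  Yield 3: n = 6 - 4 = 2, yield 2
Step 2: First next() gets 10, second next() gets the second value, third next() yields 2.
Therefore result = 2.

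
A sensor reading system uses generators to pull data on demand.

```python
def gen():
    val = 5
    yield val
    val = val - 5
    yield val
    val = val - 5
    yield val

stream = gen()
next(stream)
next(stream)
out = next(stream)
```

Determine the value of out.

Step 1: Trace through generator execution:
  Yield 1: val starts at 5, yield 5
  Yield 2: val = 5 - 5 = 0, yield 0
  Yield 3: val = 0 - 5 = -5, yield -5
Step 2: First next() gets 5, second next() gets the second value, third next() yields -5.
Therefore out = -5.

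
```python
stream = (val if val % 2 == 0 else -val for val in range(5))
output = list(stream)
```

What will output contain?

Step 1: For each val in range(5), yield val if even, else -val:
  val=0: even, yield 0
  val=1: odd, yield -1
  val=2: even, yield 2
  val=3: odd, yield -3
  val=4: even, yield 4
Therefore output = [0, -1, 2, -3, 4].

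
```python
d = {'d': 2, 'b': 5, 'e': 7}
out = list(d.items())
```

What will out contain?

Step 1: d.items() returns (key, value) pairs in insertion order.
Therefore out = [('d', 2), ('b', 5), ('e', 7)].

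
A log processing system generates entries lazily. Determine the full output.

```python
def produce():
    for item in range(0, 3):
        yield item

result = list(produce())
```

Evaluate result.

Step 1: The generator yields each value from range(0, 3).
Step 2: list() consumes all yields: [0, 1, 2].
Therefore result = [0, 1, 2].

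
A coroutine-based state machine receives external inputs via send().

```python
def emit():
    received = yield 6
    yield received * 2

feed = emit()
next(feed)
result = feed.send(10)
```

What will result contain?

Step 1: next(feed) advances to first yield, producing 6.
Step 2: send(10) resumes, received = 10.
Step 3: yield received * 2 = 10 * 2 = 20.
Therefore result = 20.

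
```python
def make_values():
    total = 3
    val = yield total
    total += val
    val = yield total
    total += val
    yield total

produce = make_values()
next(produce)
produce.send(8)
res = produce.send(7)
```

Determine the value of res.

Step 1: next() -> yield total=3.
Step 2: send(8) -> val=8, total = 3+8 = 11, yield 11.
Step 3: send(7) -> val=7, total = 11+7 = 18, yield 18.
Therefore res = 18.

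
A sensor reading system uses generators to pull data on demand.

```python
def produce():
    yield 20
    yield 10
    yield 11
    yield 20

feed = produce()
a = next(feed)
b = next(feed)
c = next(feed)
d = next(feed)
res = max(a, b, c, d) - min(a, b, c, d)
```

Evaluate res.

Step 1: Create generator and consume all values:
  a = next(feed) = 20
  b = next(feed) = 10
  c = next(feed) = 11
  d = next(feed) = 20
Step 2: max = 20, min = 10, res = 20 - 10 = 10.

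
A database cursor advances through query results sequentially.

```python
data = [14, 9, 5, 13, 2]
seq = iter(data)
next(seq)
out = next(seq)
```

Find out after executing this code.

Step 1: Create iterator over [14, 9, 5, 13, 2].
Step 2: next() consumes 14.
Step 3: next() returns 9.
Therefore out = 9.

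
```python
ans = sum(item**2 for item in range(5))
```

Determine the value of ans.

Step 1: Compute item**2 for each item in range(5):
  item=0: 0**2 = 0
  item=1: 1**2 = 1
  item=2: 2**2 = 4
  item=3: 3**2 = 9
  item=4: 4**2 = 16
Step 2: sum = 0 + 1 + 4 + 9 + 16 = 30.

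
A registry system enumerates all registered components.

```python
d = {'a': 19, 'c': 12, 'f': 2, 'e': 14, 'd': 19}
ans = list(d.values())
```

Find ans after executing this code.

Step 1: d.values() returns the dictionary values in insertion order.
Therefore ans = [19, 12, 2, 14, 19].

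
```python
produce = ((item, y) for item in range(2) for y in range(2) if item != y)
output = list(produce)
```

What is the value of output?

Step 1: Nested generator over range(2) x range(2) where item != y:
  (0, 0): excluded (item == y)
  (0, 1): included
  (1, 0): included
  (1, 1): excluded (item == y)
Therefore output = [(0, 1), (1, 0)].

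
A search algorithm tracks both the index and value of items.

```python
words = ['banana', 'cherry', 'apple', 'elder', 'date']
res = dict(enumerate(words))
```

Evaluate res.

Step 1: enumerate pairs indices with words:
  0 -> 'banana'
  1 -> 'cherry'
  2 -> 'apple'
  3 -> 'elder'
  4 -> 'date'
Therefore res = {0: 'banana', 1: 'cherry', 2: 'apple', 3: 'elder', 4: 'date'}.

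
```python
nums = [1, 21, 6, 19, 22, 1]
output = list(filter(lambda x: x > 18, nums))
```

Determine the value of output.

Step 1: Filter elements > 18:
  1: removed
  21: kept
  6: removed
  19: kept
  22: kept
  1: removed
Therefore output = [21, 19, 22].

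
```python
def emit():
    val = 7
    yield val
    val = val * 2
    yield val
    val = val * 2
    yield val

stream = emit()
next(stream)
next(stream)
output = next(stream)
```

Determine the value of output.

Step 1: Trace through generator execution:
  Yield 1: val starts at 7, yield 7
  Yield 2: val = 7 * 2 = 14, yield 14
  Yield 3: val = 14 * 2 = 28, yield 28
Step 2: First next() gets 7, second next() gets the second value, third next() yields 28.
Therefore output = 28.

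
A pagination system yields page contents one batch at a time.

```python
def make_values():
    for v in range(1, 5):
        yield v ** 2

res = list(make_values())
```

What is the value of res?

Step 1: For each v in range(1, 5), yield v**2:
  v=1: yield 1**2 = 1
  v=2: yield 2**2 = 4
  v=3: yield 3**2 = 9
  v=4: yield 4**2 = 16
Therefore res = [1, 4, 9, 16].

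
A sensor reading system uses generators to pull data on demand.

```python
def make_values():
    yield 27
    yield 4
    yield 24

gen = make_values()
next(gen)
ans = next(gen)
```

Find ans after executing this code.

Step 1: make_values() creates a generator.
Step 2: next(gen) yields 27 (consumed and discarded).
Step 3: next(gen) yields 4, assigned to ans.
Therefore ans = 4.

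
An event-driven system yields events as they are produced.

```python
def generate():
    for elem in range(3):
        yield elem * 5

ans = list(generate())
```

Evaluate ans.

Step 1: For each elem in range(3), yield elem * 5:
  elem=0: yield 0 * 5 = 0
  elem=1: yield 1 * 5 = 5
  elem=2: yield 2 * 5 = 10
Therefore ans = [0, 5, 10].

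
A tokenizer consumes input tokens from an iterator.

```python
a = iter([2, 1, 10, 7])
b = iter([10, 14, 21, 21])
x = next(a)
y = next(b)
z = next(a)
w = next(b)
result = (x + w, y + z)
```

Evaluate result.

Step 1: a iterates [2, 1, 10, 7], b iterates [10, 14, 21, 21].
Step 2: x = next(a) = 2, y = next(b) = 10.
Step 3: z = next(a) = 1, w = next(b) = 14.
Step 4: result = (2 + 14, 10 + 1) = (16, 11).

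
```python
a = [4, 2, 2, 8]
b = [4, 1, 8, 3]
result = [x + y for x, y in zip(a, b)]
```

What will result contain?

Step 1: Add corresponding elements:
  4 + 4 = 8
  2 + 1 = 3
  2 + 8 = 10
  8 + 3 = 11
Therefore result = [8, 3, 10, 11].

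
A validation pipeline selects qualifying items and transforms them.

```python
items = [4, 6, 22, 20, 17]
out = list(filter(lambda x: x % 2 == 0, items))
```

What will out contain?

Step 1: Filter elements divisible by 2:
  4 % 2 = 0: kept
  6 % 2 = 0: kept
  22 % 2 = 0: kept
  20 % 2 = 0: kept
  17 % 2 = 1: removed
Therefore out = [4, 6, 22, 20].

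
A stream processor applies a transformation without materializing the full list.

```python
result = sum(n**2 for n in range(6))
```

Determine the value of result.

Step 1: Compute n**2 for each n in range(6):
  n=0: 0**2 = 0
  n=1: 1**2 = 1
  n=2: 2**2 = 4
  n=3: 3**2 = 9
  n=4: 4**2 = 16
  n=5: 5**2 = 25
Step 2: sum = 0 + 1 + 4 + 9 + 16 + 25 = 55.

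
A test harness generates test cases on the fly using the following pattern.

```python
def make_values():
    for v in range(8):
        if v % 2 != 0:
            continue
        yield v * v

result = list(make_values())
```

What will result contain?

Step 1: Only yield v**2 when v is divisible by 2:
  v=0: 0 % 2 == 0, yield 0**2 = 0
  v=2: 2 % 2 == 0, yield 2**2 = 4
  v=4: 4 % 2 == 0, yield 4**2 = 16
  v=6: 6 % 2 == 0, yield 6**2 = 36
Therefore result = [0, 4, 16, 36].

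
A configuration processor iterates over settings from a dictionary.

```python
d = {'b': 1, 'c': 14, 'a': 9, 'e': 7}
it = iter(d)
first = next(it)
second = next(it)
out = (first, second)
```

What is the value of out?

Step 1: iter(d) iterates over keys: ['b', 'c', 'a', 'e'].
Step 2: first = next(it) = 'b', second = next(it) = 'c'.
Therefore out = ('b', 'c').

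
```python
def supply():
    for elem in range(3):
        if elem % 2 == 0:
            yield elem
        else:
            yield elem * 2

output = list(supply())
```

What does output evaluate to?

Step 1: For each elem in range(3), yield elem if even, else elem*2:
  elem=0 (even): yield 0
  elem=1 (odd): yield 1*2 = 2
  elem=2 (even): yield 2
Therefore output = [0, 2, 2].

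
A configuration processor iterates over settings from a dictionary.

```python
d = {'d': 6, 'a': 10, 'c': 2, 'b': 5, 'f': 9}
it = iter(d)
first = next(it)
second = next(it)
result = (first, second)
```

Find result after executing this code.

Step 1: iter(d) iterates over keys: ['d', 'a', 'c', 'b', 'f'].
Step 2: first = next(it) = 'd', second = next(it) = 'a'.
Therefore result = ('d', 'a').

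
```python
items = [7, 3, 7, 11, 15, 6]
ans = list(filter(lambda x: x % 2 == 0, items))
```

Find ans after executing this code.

Step 1: Filter elements divisible by 2:
  7 % 2 = 1: removed
  3 % 2 = 1: removed
  7 % 2 = 1: removed
  11 % 2 = 1: removed
  15 % 2 = 1: removed
  6 % 2 = 0: kept
Therefore ans = [6].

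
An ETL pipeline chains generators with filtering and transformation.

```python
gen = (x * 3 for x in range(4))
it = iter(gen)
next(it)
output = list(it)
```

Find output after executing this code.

Step 1: Generator produces [0, 3, 6, 9].
Step 2: next(it) consumes first element (0).
Step 3: list(it) collects remaining: [3, 6, 9].
Therefore output = [3, 6, 9].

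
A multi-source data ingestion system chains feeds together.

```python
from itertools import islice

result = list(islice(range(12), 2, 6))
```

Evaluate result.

Step 1: islice(range(12), 2, 6) takes elements at indices [2, 6).
Step 2: Elements: [2, 3, 4, 5].
Therefore result = [2, 3, 4, 5].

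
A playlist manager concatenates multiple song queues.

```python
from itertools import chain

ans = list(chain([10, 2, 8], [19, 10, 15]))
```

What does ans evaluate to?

Step 1: chain() concatenates iterables: [10, 2, 8] + [19, 10, 15].
Therefore ans = [10, 2, 8, 19, 10, 15].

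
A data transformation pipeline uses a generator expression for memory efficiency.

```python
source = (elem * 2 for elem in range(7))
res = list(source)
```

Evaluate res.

Step 1: For each elem in range(7), compute elem*2:
  elem=0: 0*2 = 0
  elem=1: 1*2 = 2
  elem=2: 2*2 = 4
  elem=3: 3*2 = 6
  elem=4: 4*2 = 8
  elem=5: 5*2 = 10
  elem=6: 6*2 = 12
Therefore res = [0, 2, 4, 6, 8, 10, 12].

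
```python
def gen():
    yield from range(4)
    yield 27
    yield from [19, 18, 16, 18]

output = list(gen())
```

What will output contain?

Step 1: Trace yields in order:
  yield 0
  yield 1
  yield 2
  yield 3
  yield 27
  yield 19
  yield 18
  yield 16
  yield 18
Therefore output = [0, 1, 2, 3, 27, 19, 18, 16, 18].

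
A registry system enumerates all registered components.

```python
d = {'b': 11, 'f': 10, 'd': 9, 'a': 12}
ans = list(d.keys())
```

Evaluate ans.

Step 1: d.keys() returns the dictionary keys in insertion order.
Therefore ans = ['b', 'f', 'd', 'a'].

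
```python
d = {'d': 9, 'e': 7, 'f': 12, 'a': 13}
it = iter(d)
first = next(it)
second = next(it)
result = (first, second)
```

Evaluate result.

Step 1: iter(d) iterates over keys: ['d', 'e', 'f', 'a'].
Step 2: first = next(it) = 'd', second = next(it) = 'e'.
Therefore result = ('d', 'e').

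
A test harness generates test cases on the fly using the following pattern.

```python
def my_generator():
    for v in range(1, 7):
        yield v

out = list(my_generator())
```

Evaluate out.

Step 1: The generator yields each value from range(1, 7).
Step 2: list() consumes all yields: [1, 2, 3, 4, 5, 6].
Therefore out = [1, 2, 3, 4, 5, 6].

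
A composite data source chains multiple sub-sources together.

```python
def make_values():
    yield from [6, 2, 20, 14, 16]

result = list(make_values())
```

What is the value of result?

Step 1: yield from delegates to the iterable, yielding each element.
Step 2: Collected values: [6, 2, 20, 14, 16].
Therefore result = [6, 2, 20, 14, 16].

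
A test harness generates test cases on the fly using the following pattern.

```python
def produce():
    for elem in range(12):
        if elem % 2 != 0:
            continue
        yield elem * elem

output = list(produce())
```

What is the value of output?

Step 1: Only yield elem**2 when elem is divisible by 2:
  elem=0: 0 % 2 == 0, yield 0**2 = 0
  elem=2: 2 % 2 == 0, yield 2**2 = 4
  elem=4: 4 % 2 == 0, yield 4**2 = 16
  elem=6: 6 % 2 == 0, yield 6**2 = 36
  elem=8: 8 % 2 == 0, yield 8**2 = 64
  elem=10: 10 % 2 == 0, yield 10**2 = 100
Therefore output = [0, 4, 16, 36, 64, 100].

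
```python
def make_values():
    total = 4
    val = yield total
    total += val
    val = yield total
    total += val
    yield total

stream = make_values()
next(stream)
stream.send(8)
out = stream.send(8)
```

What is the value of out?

Step 1: next() -> yield total=4.
Step 2: send(8) -> val=8, total = 4+8 = 12, yield 12.
Step 3: send(8) -> val=8, total = 12+8 = 20, yield 20.
Therefore out = 20.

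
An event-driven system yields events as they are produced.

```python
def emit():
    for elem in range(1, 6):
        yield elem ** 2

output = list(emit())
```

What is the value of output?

Step 1: For each elem in range(1, 6), yield elem**2:
  elem=1: yield 1**2 = 1
  elem=2: yield 2**2 = 4
  elem=3: yield 3**2 = 9
  elem=4: yield 4**2 = 16
  elem=5: yield 5**2 = 25
Therefore output = [1, 4, 9, 16, 25].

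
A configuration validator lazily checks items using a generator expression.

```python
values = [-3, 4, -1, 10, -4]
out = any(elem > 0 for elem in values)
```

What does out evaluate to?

Step 1: Check elem > 0 for each element in [-3, 4, -1, 10, -4]:
  -3 > 0: False
  4 > 0: True
  -1 > 0: False
  10 > 0: True
  -4 > 0: False
Step 2: any() returns True.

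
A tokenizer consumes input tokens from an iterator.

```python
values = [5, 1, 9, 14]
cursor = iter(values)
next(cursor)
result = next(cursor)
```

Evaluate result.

Step 1: Create iterator over [5, 1, 9, 14].
Step 2: next() consumes 5.
Step 3: next() returns 1.
Therefore result = 1.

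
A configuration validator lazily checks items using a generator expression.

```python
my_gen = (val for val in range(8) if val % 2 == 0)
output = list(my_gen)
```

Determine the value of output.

Step 1: Filter range(8) keeping only even values:
  val=0: even, included
  val=1: odd, excluded
  val=2: even, included
  val=3: odd, excluded
  val=4: even, included
  val=5: odd, excluded
  val=6: even, included
  val=7: odd, excluded
Therefore output = [0, 2, 4, 6].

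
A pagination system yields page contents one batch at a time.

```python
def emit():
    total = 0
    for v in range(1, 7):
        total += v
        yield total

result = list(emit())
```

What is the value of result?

Step 1: Generator accumulates running sum:
  v=1: total = 1, yield 1
  v=2: total = 3, yield 3
  v=3: total = 6, yield 6
  v=4: total = 10, yield 10
  v=5: total = 15, yield 15
  v=6: total = 21, yield 21
Therefore result = [1, 3, 6, 10, 15, 21].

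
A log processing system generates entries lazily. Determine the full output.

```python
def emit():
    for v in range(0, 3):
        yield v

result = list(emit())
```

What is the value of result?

Step 1: The generator yields each value from range(0, 3).
Step 2: list() consumes all yields: [0, 1, 2].
Therefore result = [0, 1, 2].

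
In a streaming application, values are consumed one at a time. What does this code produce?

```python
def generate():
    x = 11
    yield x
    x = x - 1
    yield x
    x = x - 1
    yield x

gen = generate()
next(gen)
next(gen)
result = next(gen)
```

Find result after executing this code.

Step 1: Trace through generator execution:
  Yield 1: x starts at 11, yield 11
  Yield 2: x = 11 - 1 = 10, yield 10
  Yield 3: x = 10 - 1 = 9, yield 9
Step 2: First next() gets 11, second next() gets the second value, third next() yields 9.
Therefore result = 9.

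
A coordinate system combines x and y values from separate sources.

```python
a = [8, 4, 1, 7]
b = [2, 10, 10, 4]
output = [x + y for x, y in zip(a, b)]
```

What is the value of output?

Step 1: Add corresponding elements:
  8 + 2 = 10
  4 + 10 = 14
  1 + 10 = 11
  7 + 4 = 11
Therefore output = [10, 14, 11, 11].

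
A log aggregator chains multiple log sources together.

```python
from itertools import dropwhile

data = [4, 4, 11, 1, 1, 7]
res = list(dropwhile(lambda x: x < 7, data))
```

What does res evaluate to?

Step 1: dropwhile drops elements while < 7:
  4 < 7: dropped
  4 < 7: dropped
  11: kept (dropping stopped)
Step 2: Remaining elements kept regardless of condition.
Therefore res = [11, 1, 1, 7].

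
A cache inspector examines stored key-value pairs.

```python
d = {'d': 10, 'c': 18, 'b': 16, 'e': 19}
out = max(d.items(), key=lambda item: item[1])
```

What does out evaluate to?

Step 1: Find item with maximum value:
  ('d', 10)
  ('c', 18)
  ('b', 16)
  ('e', 19)
Step 2: Maximum value is 19 at key 'e'.
Therefore out = ('e', 19).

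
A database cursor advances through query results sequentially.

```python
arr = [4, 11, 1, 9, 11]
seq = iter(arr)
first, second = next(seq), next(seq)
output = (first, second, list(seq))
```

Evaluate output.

Step 1: Create iterator over [4, 11, 1, 9, 11].
Step 2: first = 4, second = 11.
Step 3: Remaining elements: [1, 9, 11].
Therefore output = (4, 11, [1, 9, 11]).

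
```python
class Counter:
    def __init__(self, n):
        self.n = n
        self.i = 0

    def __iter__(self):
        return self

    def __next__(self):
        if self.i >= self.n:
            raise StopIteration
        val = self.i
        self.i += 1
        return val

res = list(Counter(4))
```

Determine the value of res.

Step 1: Counter(4) creates an iterator counting 0 to 3.
Step 2: list() consumes all values: [0, 1, 2, 3].
Therefore res = [0, 1, 2, 3].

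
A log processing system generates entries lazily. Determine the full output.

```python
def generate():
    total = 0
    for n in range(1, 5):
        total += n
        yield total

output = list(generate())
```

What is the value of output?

Step 1: Generator accumulates running sum:
  n=1: total = 1, yield 1
  n=2: total = 3, yield 3
  n=3: total = 6, yield 6
  n=4: total = 10, yield 10
Therefore output = [1, 3, 6, 10].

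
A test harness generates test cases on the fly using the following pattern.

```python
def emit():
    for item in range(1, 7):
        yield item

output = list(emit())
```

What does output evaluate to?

Step 1: The generator yields each value from range(1, 7).
Step 2: list() consumes all yields: [1, 2, 3, 4, 5, 6].
Therefore output = [1, 2, 3, 4, 5, 6].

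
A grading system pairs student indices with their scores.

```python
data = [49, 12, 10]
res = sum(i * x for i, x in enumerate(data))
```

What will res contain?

Step 1: Compute i * x for each (i, x) in enumerate([49, 12, 10]):
  i=0, x=49: 0*49 = 0
  i=1, x=12: 1*12 = 12
  i=2, x=10: 2*10 = 20
Step 2: sum = 0 + 12 + 20 = 32.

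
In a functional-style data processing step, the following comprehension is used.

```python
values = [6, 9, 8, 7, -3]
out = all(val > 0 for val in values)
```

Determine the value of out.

Step 1: Check val > 0 for each element in [6, 9, 8, 7, -3]:
  6 > 0: True
  9 > 0: True
  8 > 0: True
  7 > 0: True
  -3 > 0: False
Step 2: all() returns False.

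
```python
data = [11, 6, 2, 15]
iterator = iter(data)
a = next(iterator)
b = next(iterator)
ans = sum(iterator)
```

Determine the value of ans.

Step 1: Create iterator over [11, 6, 2, 15].
Step 2: a = next() = 11, b = next() = 6.
Step 3: sum() of remaining [2, 15] = 17.
Therefore ans = 17.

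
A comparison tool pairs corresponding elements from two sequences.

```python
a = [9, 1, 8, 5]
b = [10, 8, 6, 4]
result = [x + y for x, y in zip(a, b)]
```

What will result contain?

Step 1: Add corresponding elements:
  9 + 10 = 19
  1 + 8 = 9
  8 + 6 = 14
  5 + 4 = 9
Therefore result = [19, 9, 14, 9].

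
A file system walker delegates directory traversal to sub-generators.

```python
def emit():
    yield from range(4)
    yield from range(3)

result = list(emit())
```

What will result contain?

Step 1: Trace yields in order:
  yield 0
  yield 1
  yield 2
  yield 3
  yield 0
  yield 1
  yield 2
Therefore result = [0, 1, 2, 3, 0, 1, 2].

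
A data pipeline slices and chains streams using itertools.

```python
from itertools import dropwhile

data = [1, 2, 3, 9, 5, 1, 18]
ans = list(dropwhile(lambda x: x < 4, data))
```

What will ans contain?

Step 1: dropwhile drops elements while < 4:
  1 < 4: dropped
  2 < 4: dropped
  3 < 4: dropped
  9: kept (dropping stopped)
Step 2: Remaining elements kept regardless of condition.
Therefore ans = [9, 5, 1, 18].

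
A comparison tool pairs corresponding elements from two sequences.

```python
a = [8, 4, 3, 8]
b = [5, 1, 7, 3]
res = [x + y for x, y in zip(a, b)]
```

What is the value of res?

Step 1: Add corresponding elements:
  8 + 5 = 13
  4 + 1 = 5
  3 + 7 = 10
  8 + 3 = 11
Therefore res = [13, 5, 10, 11].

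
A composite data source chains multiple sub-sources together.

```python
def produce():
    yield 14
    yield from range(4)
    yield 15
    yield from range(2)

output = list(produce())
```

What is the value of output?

Step 1: Trace yields in order:
  yield 14
  yield 0
  yield 1
  yield 2
  yield 3
  yield 15
  yield 0
  yield 1
Therefore output = [14, 0, 1, 2, 3, 15, 0, 1].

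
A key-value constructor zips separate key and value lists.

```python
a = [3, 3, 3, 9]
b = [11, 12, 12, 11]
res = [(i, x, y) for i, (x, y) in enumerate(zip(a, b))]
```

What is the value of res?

Step 1: enumerate(zip(a, b)) gives index with paired elements:
  i=0: (3, 11)
  i=1: (3, 12)
  i=2: (3, 12)
  i=3: (9, 11)
Therefore res = [(0, 3, 11), (1, 3, 12), (2, 3, 12), (3, 9, 11)].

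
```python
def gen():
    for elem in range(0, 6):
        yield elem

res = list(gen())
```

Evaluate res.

Step 1: The generator yields each value from range(0, 6).
Step 2: list() consumes all yields: [0, 1, 2, 3, 4, 5].
Therefore res = [0, 1, 2, 3, 4, 5].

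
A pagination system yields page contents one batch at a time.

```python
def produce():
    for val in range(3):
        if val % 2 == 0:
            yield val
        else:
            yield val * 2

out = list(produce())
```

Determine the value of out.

Step 1: For each val in range(3), yield val if even, else val*2:
  val=0 (even): yield 0
  val=1 (odd): yield 1*2 = 2
  val=2 (even): yield 2
Therefore out = [0, 2, 2].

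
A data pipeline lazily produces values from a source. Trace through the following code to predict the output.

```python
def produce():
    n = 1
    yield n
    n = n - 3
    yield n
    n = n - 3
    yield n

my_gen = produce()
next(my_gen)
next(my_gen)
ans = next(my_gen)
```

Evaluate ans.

Step 1: Trace through generator execution:
  Yield 1: n starts at 1, yield 1
  Yield 2: n = 1 - 3 = -2, yield -2
  Yield 3: n = -2 - 3 = -5, yield -5
Step 2: First next() gets 1, second next() gets the second value, third next() yields -5.
Therefore ans = -5.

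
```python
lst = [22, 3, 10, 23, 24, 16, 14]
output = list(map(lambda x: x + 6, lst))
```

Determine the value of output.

Step 1: Apply lambda x: x + 6 to each element:
  22 -> 28
  3 -> 9
  10 -> 16
  23 -> 29
  24 -> 30
  16 -> 22
  14 -> 20
Therefore output = [28, 9, 16, 29, 30, 22, 20].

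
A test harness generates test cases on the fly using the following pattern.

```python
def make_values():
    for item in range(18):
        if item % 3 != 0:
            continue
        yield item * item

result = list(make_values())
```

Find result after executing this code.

Step 1: Only yield item**2 when item is divisible by 3:
  item=0: 0 % 3 == 0, yield 0**2 = 0
  item=3: 3 % 3 == 0, yield 3**2 = 9
  item=6: 6 % 3 == 0, yield 6**2 = 36
  item=9: 9 % 3 == 0, yield 9**2 = 81
  item=12: 12 % 3 == 0, yield 12**2 = 144
  item=15: 15 % 3 == 0, yield 15**2 = 225
Therefore result = [0, 9, 36, 81, 144, 225].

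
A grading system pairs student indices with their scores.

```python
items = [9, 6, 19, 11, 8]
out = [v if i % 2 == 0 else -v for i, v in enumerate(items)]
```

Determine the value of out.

Step 1: For each (i, v), keep v if i is even, negate if odd:
  i=0 (even): keep 9
  i=1 (odd): negate to -6
  i=2 (even): keep 19
  i=3 (odd): negate to -11
  i=4 (even): keep 8
Therefore out = [9, -6, 19, -11, 8].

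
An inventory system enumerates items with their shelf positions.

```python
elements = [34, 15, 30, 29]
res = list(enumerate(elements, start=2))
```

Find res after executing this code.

Step 1: enumerate with start=2:
  (2, 34)
  (3, 15)
  (4, 30)
  (5, 29)
Therefore res = [(2, 34), (3, 15), (4, 30), (5, 29)].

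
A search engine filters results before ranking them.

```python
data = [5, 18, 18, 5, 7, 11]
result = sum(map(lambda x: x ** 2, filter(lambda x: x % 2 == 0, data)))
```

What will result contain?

Step 1: Filter even numbers from [5, 18, 18, 5, 7, 11]: [18, 18]
Step 2: Square each: [324, 324]
Step 3: Sum = 648.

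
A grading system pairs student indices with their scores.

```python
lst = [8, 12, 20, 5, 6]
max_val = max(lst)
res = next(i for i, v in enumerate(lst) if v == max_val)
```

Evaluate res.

Step 1: max([8, 12, 20, 5, 6]) = 20.
Step 2: Find first index where value == 20:
  Index 0: 8 != 20
  Index 1: 12 != 20
  Index 2: 20 == 20, found!
Therefore res = 2.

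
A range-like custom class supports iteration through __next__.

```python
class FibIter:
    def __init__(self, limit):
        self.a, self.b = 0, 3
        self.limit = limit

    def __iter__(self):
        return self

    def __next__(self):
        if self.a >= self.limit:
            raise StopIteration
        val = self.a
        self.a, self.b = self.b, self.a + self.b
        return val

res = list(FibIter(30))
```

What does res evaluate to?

Step 1: Fibonacci-like sequence (a=0, b=3) until >= 30:
  Yield 0, then a,b = 3,3
  Yield 3, then a,b = 3,6
  Yield 3, then a,b = 6,9
  Yield 6, then a,b = 9,15
  Yield 9, then a,b = 15,24
  Yield 15, then a,b = 24,39
  Yield 24, then a,b = 39,63
Step 2: 39 >= 30, stop.
Therefore res = [0, 3, 3, 6, 9, 15, 24].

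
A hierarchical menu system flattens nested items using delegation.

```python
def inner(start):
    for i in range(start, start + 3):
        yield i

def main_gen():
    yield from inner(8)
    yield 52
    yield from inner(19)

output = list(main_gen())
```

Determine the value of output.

Step 1: main_gen() delegates to inner(8):
  yield 8
  yield 9
  yield 10
Step 2: yield 52
Step 3: Delegates to inner(19):
  yield 19
  yield 20
  yield 21
Therefore output = [8, 9, 10, 52, 19, 20, 21].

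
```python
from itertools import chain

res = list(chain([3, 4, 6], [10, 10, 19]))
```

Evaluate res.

Step 1: chain() concatenates iterables: [3, 4, 6] + [10, 10, 19].
Therefore res = [3, 4, 6, 10, 10, 19].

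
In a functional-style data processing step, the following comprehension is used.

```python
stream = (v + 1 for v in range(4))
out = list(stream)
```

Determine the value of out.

Step 1: For each v in range(4), compute v+1:
  v=0: 0+1 = 1
  v=1: 1+1 = 2
  v=2: 2+1 = 3
  v=3: 3+1 = 4
Therefore out = [1, 2, 3, 4].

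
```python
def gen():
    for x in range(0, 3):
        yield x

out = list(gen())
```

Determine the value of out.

Step 1: The generator yields each value from range(0, 3).
Step 2: list() consumes all yields: [0, 1, 2].
Therefore out = [0, 1, 2].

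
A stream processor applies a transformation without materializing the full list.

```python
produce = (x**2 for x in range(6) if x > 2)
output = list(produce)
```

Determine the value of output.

Step 1: For range(6), keep x > 2, then square:
  x=0: 0 <= 2, excluded
  x=1: 1 <= 2, excluded
  x=2: 2 <= 2, excluded
  x=3: 3 > 2, yield 3**2 = 9
  x=4: 4 > 2, yield 4**2 = 16
  x=5: 5 > 2, yield 5**2 = 25
Therefore output = [9, 16, 25].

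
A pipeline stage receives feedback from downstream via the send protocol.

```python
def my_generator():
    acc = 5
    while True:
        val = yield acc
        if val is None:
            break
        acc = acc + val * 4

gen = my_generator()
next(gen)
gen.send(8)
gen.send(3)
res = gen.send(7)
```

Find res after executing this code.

Step 1: next() -> yield acc=5.
Step 2: send(8) -> val=8, acc = 5 + 8*4 = 37, yield 37.
Step 3: send(3) -> val=3, acc = 37 + 3*4 = 49, yield 49.
Step 4: send(7) -> val=7, acc = 49 + 7*4 = 77, yield 77.
Therefore res = 77.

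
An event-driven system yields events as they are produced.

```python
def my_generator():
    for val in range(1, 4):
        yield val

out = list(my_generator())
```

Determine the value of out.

Step 1: The generator yields each value from range(1, 4).
Step 2: list() consumes all yields: [1, 2, 3].
Therefore out = [1, 2, 3].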